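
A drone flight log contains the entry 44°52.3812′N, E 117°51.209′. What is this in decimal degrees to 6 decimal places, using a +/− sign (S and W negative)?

44.873020, 117.853483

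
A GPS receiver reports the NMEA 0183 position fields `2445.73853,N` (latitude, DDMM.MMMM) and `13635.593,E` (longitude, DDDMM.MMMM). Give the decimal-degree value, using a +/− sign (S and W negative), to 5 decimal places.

φ: split at 2 digits → 24° and 45.73853′; 24 + 45.73853/60 = 24.762309
N ⇒ keep positive
Lon: degrees = first 3 digits = 136, minutes = 35.593; 136 + 35.593/60 = 136.593217
E → positive

24.76231, 136.59322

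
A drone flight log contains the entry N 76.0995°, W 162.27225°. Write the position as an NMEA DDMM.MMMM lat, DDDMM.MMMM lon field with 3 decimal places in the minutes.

7605.970,N / 16216.335,W

φ: fractional part 0.099500 → 5.97000 minutes
Longitude: fractional part 0.272250 → 16.33500 minutes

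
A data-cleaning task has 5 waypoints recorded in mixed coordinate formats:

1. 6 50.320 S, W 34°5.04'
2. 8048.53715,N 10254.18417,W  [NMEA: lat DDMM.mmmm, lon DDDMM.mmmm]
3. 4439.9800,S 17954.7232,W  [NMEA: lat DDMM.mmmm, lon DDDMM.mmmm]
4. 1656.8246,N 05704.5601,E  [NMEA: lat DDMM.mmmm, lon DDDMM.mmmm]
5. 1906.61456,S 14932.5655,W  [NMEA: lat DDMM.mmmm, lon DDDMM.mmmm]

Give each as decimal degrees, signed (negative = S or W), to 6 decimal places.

1. -6.838667, -34.084000
2. 80.808953, -102.903070
3. -44.666333, -179.912053
4. 16.947077, 57.076002
5. -19.110243, -149.542758

Point 1:
  φ: 50.32′ = 0.838667°; total 6.8386667
  S → negative
  λ: 5.04′ = 0.084000°; total 34.0840000
  W → negative
Point 2:
  Latitude: degrees = first 2 digits = 80, minutes = 48.53715; 80 + 48.53715/60 = 80.8089525
  N ⇒ keep positive
  Longitude: degrees = first 3 digits = 102, minutes = 54.18417; 102 + 54.18417/60 = 102.9030695
  hemisphere W, so the sign is −
Point 3:
  Lat: degrees = first 2 digits = 44, minutes = 39.98; 44 + 39.98/60 = 44.6663333
  S → negative
  λ: degrees = first 3 digits = 179, minutes = 54.7232; 179 + 54.7232/60 = 179.9120533
  hemisphere W, so the sign is −
Point 4:
  Lat: split at 2 digits → 16° and 56.8246′; 16 + 56.8246/60 = 16.9470767
  N → positive
  Longitude: split at 3 digits → 057° and 4.5601′; 57 + 4.5601/60 = 57.0760017
  E → positive
Point 5:
  Latitude: split at 2 digits → 19° and 6.61456′; 19 + 6.61456/60 = 19.1102427
  S ⇒ negate
  Lon: degrees = first 3 digits = 149, minutes = 32.5655; 149 + 32.5655/60 = 149.5427583
  W → negative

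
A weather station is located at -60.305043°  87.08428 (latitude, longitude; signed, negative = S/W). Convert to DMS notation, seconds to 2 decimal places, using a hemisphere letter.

60°18′18.15″ S, 87°05′3.41″ E

Latitude is negative → S; |value| = 60.305043
φ: 0.305043° → 18.30258′; 0.30258 × 60 = 18.1548″
λ: whole degrees 87; 5.05680′ → 5′ and 3.4080″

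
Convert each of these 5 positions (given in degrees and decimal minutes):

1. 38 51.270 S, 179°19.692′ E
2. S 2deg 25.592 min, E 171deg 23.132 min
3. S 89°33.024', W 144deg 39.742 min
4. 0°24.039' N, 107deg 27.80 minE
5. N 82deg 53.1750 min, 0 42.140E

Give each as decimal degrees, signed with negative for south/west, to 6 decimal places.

Point 1:
  Latitude: 38 + 51.27/60 = 38.8545000
  hemisphere S, so the sign is −
  Lon: 19.692′ = 0.328200°; total 179.3282000
  E ⇒ keep positive
Point 2:
  Latitude: 2 + 25.592/60 = 2.4265333
  S ⇒ negate
  Longitude: 171 + 23.132/60 = 171.3855333
  E ⇒ keep positive
Point 3:
  Lat: 89 + 33.024/60 = 89.5504000
  hemisphere S, so the sign is −
  Lon: 39.742′ = 0.662367°; total 144.6623667
  hemisphere W, so the sign is −
Point 4:
  φ: 24.039′ = 0.400650°; total 0.4006500
  N ⇒ keep positive
  Longitude: 27.8′ = 0.463333°; total 107.4633333
  E ⇒ keep positive
Point 5:
  φ: 53.175′ = 0.886250°; total 82.8862500
  N → positive
  Lon: 0 + 42.14/60 = 0.7023333
  E → positive

1. -38.854500, 179.328200
2. -2.426533, 171.385533
3. -89.550400, -144.662367
4. 0.400650, 107.463333
5. 82.886250, 0.702333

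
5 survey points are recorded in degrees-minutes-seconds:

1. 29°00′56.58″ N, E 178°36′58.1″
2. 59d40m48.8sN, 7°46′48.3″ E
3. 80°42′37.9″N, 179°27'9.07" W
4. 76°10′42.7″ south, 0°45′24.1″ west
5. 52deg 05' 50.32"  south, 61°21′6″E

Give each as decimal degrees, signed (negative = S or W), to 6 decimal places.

1. 29.015717, 178.616139
2. 59.680222, 7.780083
3. 80.710528, -179.452519
4. -76.178528, -0.756694
5. -52.097311, 61.351667

Point 1:
  Lat: 29° + 0/60 + 56.58/3600 = 29 + 0.000000 + 0.015717 = 29.0157167
  N ⇒ keep positive
  Lon: 178 + 36/60 + 58.1/3600 = 178.6161389
  E ⇒ keep positive
Point 2:
  Latitude: 59 + 40/60 + 48.8/3600 = 59.6802222
  N ⇒ keep positive
  λ: 46′ + 48.3″ = 46.80500′; 7 + 46.80500/60 = 7.7800833
  E → positive
Point 3:
  φ: 42′ + 37.9″ = 42.63167′; 80 + 42.63167/60 = 80.7105278
  N → positive
  λ: 179 + 27/60 + 9.07/3600 = 179.4525194
  W → negative
Point 4:
  Lat: 76 + 10/60 + 42.7/3600 = 76.1785278
  S ⇒ negate
  Longitude: 45′ + 24.1″ = 45.40167′; 0 + 45.40167/60 = 0.7566944
  hemisphere W, so the sign is −
Point 5:
  Lat: 5′ + 50.32″ = 5.83867′; 52 + 5.83867/60 = 52.0973111
  S ⇒ negate
  λ: 61° + 21/60 + 6/3600 = 61 + 0.350000 + 0.001667 = 61.3516667
  E → positive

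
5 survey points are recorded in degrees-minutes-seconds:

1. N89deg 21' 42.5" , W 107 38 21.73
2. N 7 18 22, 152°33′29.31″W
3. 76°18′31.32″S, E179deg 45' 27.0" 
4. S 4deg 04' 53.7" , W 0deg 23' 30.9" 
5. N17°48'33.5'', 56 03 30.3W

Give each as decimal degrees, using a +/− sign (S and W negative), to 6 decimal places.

Point 1:
  Lat: 89 + 21/60 + 42.5/3600 = 89.3618056
  N → positive
  λ: 38′ + 21.73″ = 38.36217′; 107 + 38.36217/60 = 107.6393694
  W ⇒ negate
Point 2:
  Latitude: 18′ + 22″ = 18.36667′; 7 + 18.36667/60 = 7.3061111
  N → positive
  λ: 152 + 33/60 + 29.31/3600 = 152.5581417
  W ⇒ negate
Point 3:
  φ: 76 + 18/60 + 31.32/3600 = 76.3087000
  hemisphere S, so the sign is −
  λ: 45′ + 27″ = 45.45000′; 179 + 45.45000/60 = 179.7575000
  E → positive
Point 4:
  φ: 4 + 4/60 + 53.7/3600 = 4.0815833
  S ⇒ negate
  Lon: 23′ + 30.9″ = 23.51500′; 0 + 23.51500/60 = 0.3919167
  hemisphere W, so the sign is −
Point 5:
  Latitude: 17° + 48/60 + 33.5/3600 = 17 + 0.800000 + 0.009306 = 17.8093056
  N ⇒ keep positive
  Longitude: 3′ + 30.3″ = 3.50500′; 56 + 3.50500/60 = 56.0584167
  W → negative

1. 89.361806, -107.639369
2. 7.306111, -152.558142
3. -76.308700, 179.757500
4. -4.081583, -0.391917
5. 17.809306, -56.058417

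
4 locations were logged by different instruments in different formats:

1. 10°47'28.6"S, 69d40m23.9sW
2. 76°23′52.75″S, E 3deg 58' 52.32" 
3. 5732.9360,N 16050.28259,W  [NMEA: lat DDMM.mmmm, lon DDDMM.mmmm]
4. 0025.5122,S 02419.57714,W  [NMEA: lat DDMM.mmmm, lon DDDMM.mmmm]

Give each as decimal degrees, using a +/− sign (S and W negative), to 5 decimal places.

Point 1:
  φ: 47′ + 28.6″ = 47.47667′; 10 + 47.47667/60 = 10.791278
  hemisphere S, so the sign is −
  Lon: 69° + 40/60 + 23.9/3600 = 69 + 0.666667 + 0.006639 = 69.673306
  W → negative
Point 2:
  Latitude: 76 + 23/60 + 52.75/3600 = 76.397986
  S → negative
  λ: 58′ + 52.32″ = 58.87200′; 3 + 58.87200/60 = 3.981200
  E → positive
Point 3:
  φ: split at 2 digits → 57° and 32.936′; 57 + 32.936/60 = 57.548933
  N ⇒ keep positive
  Longitude: degrees = first 3 digits = 160, minutes = 50.28259; 160 + 50.28259/60 = 160.838043
  W ⇒ negate
Point 4:
  φ: degrees = first 2 digits = 0, minutes = 25.5122; 0 + 25.5122/60 = 0.425203
  S ⇒ negate
  Lon: split at 3 digits → 024° and 19.57714′; 24 + 19.57714/60 = 24.326286
  hemisphere W, so the sign is −

1. -10.79128, -69.67331
2. -76.39799, 3.98120
3. 57.54893, -160.83804
4. -0.42520, -24.32629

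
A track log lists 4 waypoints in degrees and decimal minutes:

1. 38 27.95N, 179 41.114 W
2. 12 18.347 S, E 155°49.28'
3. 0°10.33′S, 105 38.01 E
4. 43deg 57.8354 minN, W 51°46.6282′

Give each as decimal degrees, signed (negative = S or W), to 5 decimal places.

1. 38.46583, -179.68523
2. -12.30578, 155.82133
3. -0.17217, 105.63350
4. 43.96392, -51.77714

Point 1:
  φ: 38 + 27.95/60 = 38.465833
  N → positive
  Longitude: 179 + 41.114/60 = 179.685233
  W ⇒ negate
Point 2:
  φ: 12 + 18.347/60 = 12.305783
  S → negative
  Longitude: 49.28′ = 0.821333°; total 155.821333
  E → positive
Point 3:
  Lat: 0 + 10.33/60 = 0.172167
  S ⇒ negate
  Lon: 38.01′ = 0.633500°; total 105.633500
  E ⇒ keep positive
Point 4:
  Latitude: 57.8354′ = 0.963923°; total 43.963923
  N ⇒ keep positive
  λ: 51 + 46.6282/60 = 51.777137
  W ⇒ negate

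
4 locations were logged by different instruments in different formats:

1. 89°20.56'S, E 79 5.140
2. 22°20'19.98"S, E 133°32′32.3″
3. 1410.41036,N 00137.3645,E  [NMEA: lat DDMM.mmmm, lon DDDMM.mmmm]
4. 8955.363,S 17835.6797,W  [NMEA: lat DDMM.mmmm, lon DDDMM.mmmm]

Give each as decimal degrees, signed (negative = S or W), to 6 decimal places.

Point 1:
  Latitude: 20.56′ = 0.342667°; total 89.3426667
  S → negative
  λ: 79 + 5.14/60 = 79.0856667
  E ⇒ keep positive
Point 2:
  φ: 22 + 20/60 + 19.98/3600 = 22.3388833
  hemisphere S, so the sign is −
  Longitude: 133 + 32/60 + 32.3/3600 = 133.5423056
  E ⇒ keep positive
Point 3:
  φ: degrees = first 2 digits = 14, minutes = 10.41036; 14 + 10.41036/60 = 14.1735060
  N → positive
  Longitude: split at 3 digits → 001° and 37.3645′; 1 + 37.3645/60 = 1.6227417
  E → positive
Point 4:
  φ: split at 2 digits → 89° and 55.363′; 89 + 55.363/60 = 89.9227167
  hemisphere S, so the sign is −
  λ: degrees = first 3 digits = 178, minutes = 35.6797; 178 + 35.6797/60 = 178.5946617
  hemisphere W, so the sign is −

1. -89.342667, 79.085667
2. -22.338883, 133.542306
3. 14.173506, 1.622742
4. -89.922717, -178.594662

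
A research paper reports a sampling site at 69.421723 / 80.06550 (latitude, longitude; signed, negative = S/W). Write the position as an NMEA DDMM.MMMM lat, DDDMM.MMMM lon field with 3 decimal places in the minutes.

6925.303,N / 08003.930,E

φ: fractional part 0.421723 → 25.30338 minutes
Lon: minutes = (80.065500 − 80) × 60 = 3.93000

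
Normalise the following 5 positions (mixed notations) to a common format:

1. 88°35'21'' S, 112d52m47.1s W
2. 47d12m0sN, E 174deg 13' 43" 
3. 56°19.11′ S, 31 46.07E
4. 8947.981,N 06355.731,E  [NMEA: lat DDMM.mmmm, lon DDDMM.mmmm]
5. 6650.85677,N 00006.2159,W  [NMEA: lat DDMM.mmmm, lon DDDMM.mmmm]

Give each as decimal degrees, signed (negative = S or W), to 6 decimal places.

1. -88.589167, -112.879750
2. 47.200000, 174.228611
3. -56.318500, 31.767833
4. 89.799683, 63.928850
5. 66.847613, -0.103598

Point 1:
  φ: 35′ + 21″ = 35.35000′; 88 + 35.35000/60 = 88.5891667
  S ⇒ negate
  Lon: 112° + 52/60 + 47.1/3600 = 112 + 0.866667 + 0.013083 = 112.8797500
  hemisphere W, so the sign is −
Point 2:
  φ: 12′ + 0″ = 12.00000′; 47 + 12.00000/60 = 47.2000000
  N ⇒ keep positive
  λ: 174 + 13/60 + 43/3600 = 174.2286111
  E → positive
Point 3:
  Lat: 56 + 19.11/60 = 56.3185000
  S → negative
  Longitude: 46.07′ = 0.767833°; total 31.7678333
  E ⇒ keep positive
Point 4:
  φ: split at 2 digits → 89° and 47.981′; 89 + 47.981/60 = 89.7996833
  N → positive
  λ: split at 3 digits → 063° and 55.731′; 63 + 55.731/60 = 63.9288500
  E → positive
Point 5:
  Latitude: degrees = first 2 digits = 66, minutes = 50.85677; 66 + 50.85677/60 = 66.8476128
  N ⇒ keep positive
  λ: split at 3 digits → 000° and 6.2159′; 0 + 6.2159/60 = 0.1035983
  hemisphere W, so the sign is −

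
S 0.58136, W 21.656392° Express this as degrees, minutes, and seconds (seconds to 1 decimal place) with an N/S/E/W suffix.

0°34′52.9″ S, 21°39′23.0″ W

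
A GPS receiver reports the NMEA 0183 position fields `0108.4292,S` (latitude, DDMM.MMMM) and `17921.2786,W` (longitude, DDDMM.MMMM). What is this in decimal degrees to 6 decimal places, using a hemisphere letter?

1.140487° S, 179.354643° W

Lat: degrees = first 2 digits = 1, minutes = 8.4292; 1 + 8.4292/60 = 1.1404867
Longitude: degrees = first 3 digits = 179, minutes = 21.2786; 179 + 21.2786/60 = 179.3546433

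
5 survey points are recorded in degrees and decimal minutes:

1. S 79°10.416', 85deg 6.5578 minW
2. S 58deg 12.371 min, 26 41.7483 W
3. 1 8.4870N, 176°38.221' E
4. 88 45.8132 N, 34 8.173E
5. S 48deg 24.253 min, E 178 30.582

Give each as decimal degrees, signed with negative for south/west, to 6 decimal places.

1. -79.173600, -85.109297
2. -58.206183, -26.695805
3. 1.141450, 176.637017
4. 88.763553, 34.136217
5. -48.404217, 178.509700

Point 1:
  Latitude: 79 + 10.416/60 = 79.1736000
  S ⇒ negate
  λ: 6.5578′ = 0.109297°; total 85.1092967
  hemisphere W, so the sign is −
Point 2:
  φ: 12.371′ = 0.206183°; total 58.2061833
  hemisphere S, so the sign is −
  λ: 41.7483′ = 0.695805°; total 26.6958050
  hemisphere W, so the sign is −
Point 3:
  Latitude: 1 + 8.487/60 = 1.1414500
  N → positive
  λ: 176 + 38.221/60 = 176.6370167
  E ⇒ keep positive
Point 4:
  Lat: 88 + 45.8132/60 = 88.7635533
  N → positive
  Lon: 34 + 8.173/60 = 34.1362167
  E → positive
Point 5:
  Latitude: 48 + 24.253/60 = 48.4042167
  S ⇒ negate
  λ: 178 + 30.582/60 = 178.5097000
  E → positive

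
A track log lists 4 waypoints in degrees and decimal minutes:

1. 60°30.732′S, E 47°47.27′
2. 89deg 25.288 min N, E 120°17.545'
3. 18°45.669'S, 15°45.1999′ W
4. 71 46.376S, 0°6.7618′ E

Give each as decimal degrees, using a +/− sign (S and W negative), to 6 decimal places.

1. -60.512200, 47.787833
2. 89.421467, 120.292417
3. -18.761150, -15.753332
4. -71.772933, 0.112697

Point 1:
  φ: 30.732′ = 0.512200°; total 60.5122000
  hemisphere S, so the sign is −
  Lon: 47.27′ = 0.787833°; total 47.7878333
  E ⇒ keep positive
Point 2:
  φ: 89 + 25.288/60 = 89.4214667
  N ⇒ keep positive
  Lon: 17.545′ = 0.292417°; total 120.2924167
  E → positive
Point 3:
  Lat: 18 + 45.669/60 = 18.7611500
  S → negative
  Longitude: 15 + 45.1999/60 = 15.7533317
  W → negative
Point 4:
  Latitude: 46.376′ = 0.772933°; total 71.7729333
  S ⇒ negate
  Longitude: 0 + 6.7618/60 = 0.1126967
  E → positive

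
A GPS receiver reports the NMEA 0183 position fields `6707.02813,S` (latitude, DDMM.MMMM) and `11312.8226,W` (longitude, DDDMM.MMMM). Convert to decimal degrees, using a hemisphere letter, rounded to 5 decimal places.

67.11714° S, 113.21371° W

Lat: degrees = first 2 digits = 67, minutes = 7.02813; 67 + 7.02813/60 = 67.117136
Lon: split at 3 digits → 113° and 12.8226′; 113 + 12.8226/60 = 113.213710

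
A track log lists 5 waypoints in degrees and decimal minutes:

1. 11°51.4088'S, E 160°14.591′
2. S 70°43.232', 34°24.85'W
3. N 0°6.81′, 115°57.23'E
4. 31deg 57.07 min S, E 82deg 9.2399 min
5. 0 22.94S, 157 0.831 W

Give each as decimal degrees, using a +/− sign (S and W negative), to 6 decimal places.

Point 1:
  Lat: 51.4088′ = 0.856813°; total 11.8568133
  S → negative
  Longitude: 160 + 14.591/60 = 160.2431833
  E → positive
Point 2:
  φ: 70 + 43.232/60 = 70.7205333
  S ⇒ negate
  Lon: 34 + 24.85/60 = 34.4141667
  W → negative
Point 3:
  Latitude: 6.81′ = 0.113500°; total 0.1135000
  N → positive
  Longitude: 115 + 57.23/60 = 115.9538333
  E ⇒ keep positive
Point 4:
  Lat: 57.07′ = 0.951167°; total 31.9511667
  S → negative
  Lon: 9.2399′ = 0.153998°; total 82.1539983
  E → positive
Point 5:
  φ: 0 + 22.94/60 = 0.3823333
  S ⇒ negate
  Lon: 157 + 0.831/60 = 157.0138500
  W → negative

1. -11.856813, 160.243183
2. -70.720533, -34.414167
3. 0.113500, 115.953833
4. -31.951167, 82.153998
5. -0.382333, -157.013850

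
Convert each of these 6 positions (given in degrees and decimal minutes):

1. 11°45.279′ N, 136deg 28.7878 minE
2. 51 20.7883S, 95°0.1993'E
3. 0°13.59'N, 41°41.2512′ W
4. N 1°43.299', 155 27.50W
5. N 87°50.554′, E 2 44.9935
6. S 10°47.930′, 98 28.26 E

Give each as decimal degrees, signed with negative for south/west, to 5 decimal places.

Point 1:
  Latitude: 45.279′ = 0.754650°; total 11.754650
  N → positive
  Lon: 136 + 28.7878/60 = 136.479797
  E ⇒ keep positive
Point 2:
  Latitude: 51 + 20.7883/60 = 51.346472
  S → negative
  Longitude: 95 + 0.1993/60 = 95.003322
  E ⇒ keep positive
Point 3:
  Latitude: 0 + 13.59/60 = 0.226500
  N → positive
  Longitude: 41 + 41.2512/60 = 41.687520
  W → negative
Point 4:
  Lat: 43.299′ = 0.721650°; total 1.721650
  N ⇒ keep positive
  λ: 155 + 27.5/60 = 155.458333
  hemisphere W, so the sign is −
Point 5:
  φ: 50.554′ = 0.842567°; total 87.842567
  N → positive
  Longitude: 44.9935′ = 0.749892°; total 2.749892
  E ⇒ keep positive
Point 6:
  Latitude: 47.93′ = 0.798833°; total 10.798833
  S → negative
  λ: 98 + 28.26/60 = 98.471000
  E ⇒ keep positive

1. 11.75465, 136.47980
2. -51.34647, 95.00332
3. 0.22650, -41.68752
4. 1.72165, -155.45833
5. 87.84257, 2.74989
6. -10.79883, 98.47100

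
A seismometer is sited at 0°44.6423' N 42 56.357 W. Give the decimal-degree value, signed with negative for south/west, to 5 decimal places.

Latitude: 44.6423′ = 0.744038°; total 0.744038
N ⇒ keep positive
Longitude: 56.357′ = 0.939283°; total 42.939283
W → negative

0.74404, -42.93928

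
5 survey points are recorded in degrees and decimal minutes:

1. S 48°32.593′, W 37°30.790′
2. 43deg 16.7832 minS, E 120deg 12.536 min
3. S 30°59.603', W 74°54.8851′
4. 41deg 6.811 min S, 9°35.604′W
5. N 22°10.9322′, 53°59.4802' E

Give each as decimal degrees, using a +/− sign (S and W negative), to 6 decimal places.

1. -48.543217, -37.513167
2. -43.279720, 120.208933
3. -30.993383, -74.914752
4. -41.113517, -9.593400
5. 22.182203, 53.991337

Point 1:
  φ: 32.593′ = 0.543217°; total 48.5432167
  hemisphere S, so the sign is −
  Longitude: 30.79′ = 0.513167°; total 37.5131667
  W → negative
Point 2:
  Lat: 43 + 16.7832/60 = 43.2797200
  S ⇒ negate
  Longitude: 12.536′ = 0.208933°; total 120.2089333
  E ⇒ keep positive
Point 3:
  φ: 59.603′ = 0.993383°; total 30.9933833
  S → negative
  λ: 54.8851′ = 0.914752°; total 74.9147517
  W ⇒ negate
Point 4:
  Latitude: 41 + 6.811/60 = 41.1135167
  S → negative
  λ: 9 + 35.604/60 = 9.5934000
  W ⇒ negate
Point 5:
  φ: 22 + 10.9322/60 = 22.1822033
  N ⇒ keep positive
  λ: 53 + 59.4802/60 = 53.9913367
  E ⇒ keep positive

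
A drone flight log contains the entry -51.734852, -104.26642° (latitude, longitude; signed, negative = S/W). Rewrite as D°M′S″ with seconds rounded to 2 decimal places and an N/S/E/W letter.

51°44′5.47″ S, 104°15′59.11″ W

Latitude is negative → S; |value| = 51.734852
φ: 0.734852 × 60 = 44.09112′ → 44′, remainder × 60 = 5.4672″
Longitude is negative → W; |value| = 104.266420
Longitude: 0.266420 × 60 = 15.98520′ → 15′, remainder × 60 = 59.1120″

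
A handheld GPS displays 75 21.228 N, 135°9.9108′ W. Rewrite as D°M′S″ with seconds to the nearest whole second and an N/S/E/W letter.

75°21′14″ N, 135°09′55″ W

Lat: 21.22800′ → 21′ and 0.22800 × 60 = 13.68″
Longitude: 9.91080′ → 9′ and 0.91080 × 60 = 54.65″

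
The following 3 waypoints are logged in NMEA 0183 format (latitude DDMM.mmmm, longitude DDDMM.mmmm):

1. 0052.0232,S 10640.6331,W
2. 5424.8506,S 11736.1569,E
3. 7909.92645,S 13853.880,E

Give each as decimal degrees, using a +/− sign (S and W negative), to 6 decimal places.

Point 1:
  Lat: degrees = first 2 digits = 0, minutes = 52.0232; 0 + 52.0232/60 = 0.8670533
  S ⇒ negate
  Longitude: split at 3 digits → 106° and 40.6331′; 106 + 40.6331/60 = 106.6772183
  W → negative
Point 2:
  φ: degrees = first 2 digits = 54, minutes = 24.8506; 54 + 24.8506/60 = 54.4141767
  S ⇒ negate
  Longitude: degrees = first 3 digits = 117, minutes = 36.1569; 117 + 36.1569/60 = 117.6026150
  E ⇒ keep positive
Point 3:
  φ: degrees = first 2 digits = 79, minutes = 9.92645; 79 + 9.92645/60 = 79.1654408
  S ⇒ negate
  Longitude: split at 3 digits → 138° and 53.88′; 138 + 53.88/60 = 138.8980000
  E ⇒ keep positive

1. -0.867053, -106.677218
2. -54.414177, 117.602615
3. -79.165441, 138.898000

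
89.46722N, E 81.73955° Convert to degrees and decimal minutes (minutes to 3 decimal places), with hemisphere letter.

φ: minutes = (89.467220 − 89) × 60 = 28.03320
Longitude: minutes = (81.739550 − 81) × 60 = 44.37300

89° 28.033′ N, 81° 44.373′ E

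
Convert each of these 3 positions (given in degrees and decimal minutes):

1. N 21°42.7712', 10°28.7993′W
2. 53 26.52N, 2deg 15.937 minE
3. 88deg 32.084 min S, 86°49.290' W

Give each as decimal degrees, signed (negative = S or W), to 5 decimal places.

1. 21.71285, -10.47999
2. 53.44200, 2.26562
3. -88.53473, -86.82150

Point 1:
  φ: 42.7712′ = 0.712853°; total 21.712853
  N ⇒ keep positive
  Longitude: 10 + 28.7993/60 = 10.479988
  W → negative
Point 2:
  Lat: 53 + 26.52/60 = 53.442000
  N → positive
  λ: 2 + 15.937/60 = 2.265617
  E ⇒ keep positive
Point 3:
  Lat: 32.084′ = 0.534733°; total 88.534733
  hemisphere S, so the sign is −
  Longitude: 86 + 49.29/60 = 86.821500
  W ⇒ negate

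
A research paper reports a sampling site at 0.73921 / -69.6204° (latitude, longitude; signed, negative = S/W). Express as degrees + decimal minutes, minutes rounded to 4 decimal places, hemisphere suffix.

Lat: 0° + 0.739210 × 60 = 0° 44.352600′
Longitude is negative → W; |value| = 69.620400
λ: fractional part 0.620400 → 37.224000 minutes

0° 44.3526′ N, 69° 37.2240′ W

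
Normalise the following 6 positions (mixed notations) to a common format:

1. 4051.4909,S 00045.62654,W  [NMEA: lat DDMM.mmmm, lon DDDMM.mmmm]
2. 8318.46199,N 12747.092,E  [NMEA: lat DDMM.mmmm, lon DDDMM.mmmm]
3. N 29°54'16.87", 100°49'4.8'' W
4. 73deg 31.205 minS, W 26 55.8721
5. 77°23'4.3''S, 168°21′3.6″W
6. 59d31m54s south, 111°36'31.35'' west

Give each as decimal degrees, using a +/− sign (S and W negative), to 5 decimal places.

Point 1:
  Latitude: degrees = first 2 digits = 40, minutes = 51.4909; 40 + 51.4909/60 = 40.858182
  S ⇒ negate
  Longitude: split at 3 digits → 000° and 45.62654′; 0 + 45.62654/60 = 0.760442
  W → negative
Point 2:
  Lat: degrees = first 2 digits = 83, minutes = 18.46199; 83 + 18.46199/60 = 83.307700
  N → positive
  Longitude: degrees = first 3 digits = 127, minutes = 47.092; 127 + 47.092/60 = 127.784867
  E → positive
Point 3:
  φ: 29° + 54/60 + 16.87/3600 = 29 + 0.900000 + 0.004686 = 29.904686
  N → positive
  Longitude: 49′ + 4.8″ = 49.08000′; 100 + 49.08000/60 = 100.818000
  W → negative
Point 4:
  Latitude: 73 + 31.205/60 = 73.520083
  S ⇒ negate
  λ: 55.8721′ = 0.931202°; total 26.931202
  W ⇒ negate
Point 5:
  Lat: 77° + 23/60 + 4.3/3600 = 77 + 0.383333 + 0.001194 = 77.384528
  S → negative
  Longitude: 168 + 21/60 + 3.6/3600 = 168.351000
  W → negative
Point 6:
  Lat: 59° + 31/60 + 54/3600 = 59 + 0.516667 + 0.015000 = 59.531667
  hemisphere S, so the sign is −
  λ: 111° + 36/60 + 31.35/3600 = 111 + 0.600000 + 0.008708 = 111.608708
  W ⇒ negate

1. -40.85818, -0.76044
2. 83.30770, 127.78487
3. 29.90469, -100.81800
4. -73.52008, -26.93120
5. -77.38453, -168.35100
6. -59.53167, -111.60871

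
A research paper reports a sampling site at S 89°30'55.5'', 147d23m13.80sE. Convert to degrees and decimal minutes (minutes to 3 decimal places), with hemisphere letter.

89° 30.925′ S, 147° 23.230′ E

Latitude: seconds/60 = 0.92500; minutes = 30 + 0.92500 = 30.92500
λ: seconds/60 = 0.23000; minutes = 23 + 0.23000 = 23.23000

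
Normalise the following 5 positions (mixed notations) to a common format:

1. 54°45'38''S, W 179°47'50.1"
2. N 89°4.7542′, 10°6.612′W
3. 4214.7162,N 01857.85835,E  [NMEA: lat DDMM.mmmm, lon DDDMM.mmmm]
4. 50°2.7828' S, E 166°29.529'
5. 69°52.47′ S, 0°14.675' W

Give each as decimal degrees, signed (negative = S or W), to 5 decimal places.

1. -54.76056, -179.79725
2. 89.07924, -10.11020
3. 42.24527, 18.96431
4. -50.04638, 166.49215
5. -69.87450, -0.24458

Point 1:
  Latitude: 54° + 45/60 + 38/3600 = 54 + 0.750000 + 0.010556 = 54.760556
  S ⇒ negate
  Longitude: 47′ + 50.1″ = 47.83500′; 179 + 47.83500/60 = 179.797250
  hemisphere W, so the sign is −
Point 2:
  Latitude: 4.7542′ = 0.079237°; total 89.079237
  N → positive
  Longitude: 6.612′ = 0.110200°; total 10.110200
  hemisphere W, so the sign is −
Point 3:
  Latitude: split at 2 digits → 42° and 14.7162′; 42 + 14.7162/60 = 42.245270
  N ⇒ keep positive
  Longitude: split at 3 digits → 018° and 57.85835′; 18 + 57.85835/60 = 18.964306
  E → positive
Point 4:
  Lat: 2.7828′ = 0.046380°; total 50.046380
  hemisphere S, so the sign is −
  Longitude: 166 + 29.529/60 = 166.492150
  E → positive
Point 5:
  Lat: 52.47′ = 0.874500°; total 69.874500
  S → negative
  Lon: 0 + 14.675/60 = 0.244583
  W → negative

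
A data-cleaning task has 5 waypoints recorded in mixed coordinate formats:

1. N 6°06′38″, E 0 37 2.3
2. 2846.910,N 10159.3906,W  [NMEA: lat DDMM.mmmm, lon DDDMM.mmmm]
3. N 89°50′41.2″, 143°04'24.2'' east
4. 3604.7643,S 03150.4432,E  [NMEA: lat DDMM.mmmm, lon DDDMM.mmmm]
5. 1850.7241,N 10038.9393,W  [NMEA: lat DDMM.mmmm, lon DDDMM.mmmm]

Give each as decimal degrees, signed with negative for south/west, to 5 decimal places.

1. 6.11056, 0.61731
2. 28.78183, -101.98984
3. 89.84478, 143.07339
4. -36.07941, 31.84072
5. 18.84540, -100.64899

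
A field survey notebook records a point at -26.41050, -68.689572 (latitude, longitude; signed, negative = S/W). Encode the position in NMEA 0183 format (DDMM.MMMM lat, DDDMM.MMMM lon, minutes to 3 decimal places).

Latitude is negative → S; |value| = 26.410500
Lat: 26° + 0.410500 × 60 = 26° 24.63000′
Longitude is negative → W; |value| = 68.689572
λ: 68° + 0.689572 × 60 = 68° 41.37432′

2624.630,S / 06841.374,W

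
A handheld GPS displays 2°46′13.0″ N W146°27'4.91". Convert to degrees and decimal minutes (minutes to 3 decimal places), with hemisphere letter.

Lat: 46 + 13/60 = 46.21667′
Longitude: seconds/60 = 0.08183; minutes = 27 + 0.08183 = 27.08183

2° 46.217′ N, 146° 27.082′ W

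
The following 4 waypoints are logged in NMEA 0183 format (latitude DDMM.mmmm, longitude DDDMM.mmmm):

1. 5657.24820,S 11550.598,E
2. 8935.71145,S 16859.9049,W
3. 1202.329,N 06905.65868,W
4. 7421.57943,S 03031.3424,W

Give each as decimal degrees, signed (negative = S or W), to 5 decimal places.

1. -56.95414, 115.84330
2. -89.59519, -168.99842
3. 12.03882, -69.09431
4. -74.35966, -30.52237

Point 1:
  φ: split at 2 digits → 56° and 57.2482′; 56 + 57.2482/60 = 56.954137
  hemisphere S, so the sign is −
  Longitude: degrees = first 3 digits = 115, minutes = 50.598; 115 + 50.598/60 = 115.843300
  E ⇒ keep positive
Point 2:
  φ: split at 2 digits → 89° and 35.71145′; 89 + 35.71145/60 = 89.595191
  S → negative
  λ: degrees = first 3 digits = 168, minutes = 59.9049; 168 + 59.9049/60 = 168.998415
  W → negative
Point 3:
  Latitude: degrees = first 2 digits = 12, minutes = 2.329; 12 + 2.329/60 = 12.038817
  N ⇒ keep positive
  λ: split at 3 digits → 069° and 5.65868′; 69 + 5.65868/60 = 69.094311
  W → negative
Point 4:
  Lat: split at 2 digits → 74° and 21.57943′; 74 + 21.57943/60 = 74.359657
  S → negative
  Lon: split at 3 digits → 030° and 31.3424′; 30 + 31.3424/60 = 30.522373
  W ⇒ negate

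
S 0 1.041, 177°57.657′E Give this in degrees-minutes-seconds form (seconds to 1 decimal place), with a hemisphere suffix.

φ: fractional minutes 0.04100 × 60 = 2.460″
λ: 57.65700′ → 57′ and 0.65700 × 60 = 39.420″

0°01′2.5″ S, 177°57′39.4″ E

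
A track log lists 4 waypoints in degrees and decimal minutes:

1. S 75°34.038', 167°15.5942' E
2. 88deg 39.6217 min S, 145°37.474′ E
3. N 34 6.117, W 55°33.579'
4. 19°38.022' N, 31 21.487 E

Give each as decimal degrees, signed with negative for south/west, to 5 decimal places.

Point 1:
  Latitude: 34.038′ = 0.567300°; total 75.567300
  S ⇒ negate
  Lon: 167 + 15.5942/60 = 167.259903
  E → positive
Point 2:
  φ: 39.6217′ = 0.660362°; total 88.660362
  S → negative
  Lon: 145 + 37.474/60 = 145.624567
  E → positive
Point 3:
  φ: 34 + 6.117/60 = 34.101950
  N ⇒ keep positive
  Longitude: 55 + 33.579/60 = 55.559650
  W ⇒ negate
Point 4:
  Lat: 38.022′ = 0.633700°; total 19.633700
  N ⇒ keep positive
  Lon: 21.487′ = 0.358117°; total 31.358117
  E ⇒ keep positive

1. -75.56730, 167.25990
2. -88.66036, 145.62457
3. 34.10195, -55.55965
4. 19.63370, 31.35812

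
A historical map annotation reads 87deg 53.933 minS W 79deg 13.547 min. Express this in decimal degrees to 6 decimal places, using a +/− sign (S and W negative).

-87.898883, -79.225783

Latitude: 87 + 53.933/60 = 87.8988833
S → negative
Lon: 79 + 13.547/60 = 79.2257833
hemisphere W, so the sign is −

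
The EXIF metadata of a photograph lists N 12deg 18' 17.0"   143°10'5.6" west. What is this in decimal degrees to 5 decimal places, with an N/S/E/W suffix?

12.30472° N, 143.16822° W

Latitude: 18′ + 17″ = 18.28333′; 12 + 18.28333/60 = 12.304722
λ: 143° + 10/60 + 5.6/3600 = 143 + 0.166667 + 0.001556 = 143.168222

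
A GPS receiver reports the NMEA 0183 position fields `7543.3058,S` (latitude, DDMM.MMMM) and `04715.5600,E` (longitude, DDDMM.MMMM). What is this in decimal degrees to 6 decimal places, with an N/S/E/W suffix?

75.721763° S, 47.259333° E

Lat: split at 2 digits → 75° and 43.3058′; 75 + 43.3058/60 = 75.7217633
Longitude: split at 3 digits → 047° and 15.56′; 47 + 15.56/60 = 47.2593333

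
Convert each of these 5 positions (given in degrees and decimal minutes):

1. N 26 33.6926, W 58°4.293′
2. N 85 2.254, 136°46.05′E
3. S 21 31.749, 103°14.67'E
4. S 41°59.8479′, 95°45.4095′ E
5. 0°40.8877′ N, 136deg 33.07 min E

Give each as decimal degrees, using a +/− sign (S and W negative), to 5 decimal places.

1. 26.56154, -58.07155
2. 85.03757, 136.76750
3. -21.52915, 103.24450
4. -41.99747, 95.75683
5. 0.68146, 136.55117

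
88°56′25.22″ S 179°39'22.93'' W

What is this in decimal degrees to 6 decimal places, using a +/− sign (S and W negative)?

-88.940339, -179.656369

φ: 88° + 56/60 + 25.22/3600 = 88 + 0.933333 + 0.007006 = 88.9403389
S ⇒ negate
Lon: 179 + 39/60 + 22.93/3600 = 179.6563694
W ⇒ negate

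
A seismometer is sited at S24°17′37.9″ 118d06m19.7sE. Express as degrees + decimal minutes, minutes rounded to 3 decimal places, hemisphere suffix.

24° 17.632′ S, 118° 6.328′ E

Lat: 17 + 37.9/60 = 17.63167′
Longitude: 6 + 19.7/60 = 6.32833′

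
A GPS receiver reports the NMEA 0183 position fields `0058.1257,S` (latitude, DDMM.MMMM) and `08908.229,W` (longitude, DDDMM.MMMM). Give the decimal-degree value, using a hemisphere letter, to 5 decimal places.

Lat: split at 2 digits → 00° and 58.1257′; 0 + 58.1257/60 = 0.968762
Longitude: degrees = first 3 digits = 89, minutes = 8.229; 89 + 8.229/60 = 89.137150

0.96876° S, 89.13715° W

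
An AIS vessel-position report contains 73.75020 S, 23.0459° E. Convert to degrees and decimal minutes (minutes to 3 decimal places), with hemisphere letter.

φ: fractional part 0.750200 → 45.01200 minutes
λ: fractional part 0.045900 → 2.75400 minutes

73° 45.012′ S, 23° 2.754′ E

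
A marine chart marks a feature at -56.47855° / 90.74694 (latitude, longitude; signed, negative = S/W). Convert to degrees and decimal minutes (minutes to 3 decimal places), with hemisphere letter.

56° 28.713′ S, 90° 44.816′ E

Latitude is negative → S; |value| = 56.478550
Lat: 56° + 0.478550 × 60 = 56° 28.71300′
Lon: minutes = (90.746940 − 90) × 60 = 44.81640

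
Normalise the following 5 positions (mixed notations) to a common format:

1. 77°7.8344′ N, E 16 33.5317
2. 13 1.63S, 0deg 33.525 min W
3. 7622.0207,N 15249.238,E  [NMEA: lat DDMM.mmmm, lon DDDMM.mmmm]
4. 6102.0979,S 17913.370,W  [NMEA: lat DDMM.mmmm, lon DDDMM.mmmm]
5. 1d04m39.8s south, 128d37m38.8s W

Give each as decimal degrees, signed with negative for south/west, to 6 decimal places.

Point 1:
  Latitude: 77 + 7.8344/60 = 77.1305733
  N ⇒ keep positive
  Lon: 16 + 33.5317/60 = 16.5588617
  E → positive
Point 2:
  Latitude: 13 + 1.63/60 = 13.0271667
  S → negative
  λ: 0 + 33.525/60 = 0.5587500
  W ⇒ negate
Point 3:
  φ: degrees = first 2 digits = 76, minutes = 22.0207; 76 + 22.0207/60 = 76.3670117
  N → positive
  Longitude: degrees = first 3 digits = 152, minutes = 49.238; 152 + 49.238/60 = 152.8206333
  E ⇒ keep positive
Point 4:
  φ: degrees = first 2 digits = 61, minutes = 2.0979; 61 + 2.0979/60 = 61.0349650
  hemisphere S, so the sign is −
  Lon: split at 3 digits → 179° and 13.37′; 179 + 13.37/60 = 179.2228333
  W ⇒ negate
Point 5:
  Lat: 4′ + 39.8″ = 4.66333′; 1 + 4.66333/60 = 1.0777222
  hemisphere S, so the sign is −
  λ: 37′ + 38.8″ = 37.64667′; 128 + 37.64667/60 = 128.6274444
  hemisphere W, so the sign is −

1. 77.130573, 16.558862
2. -13.027167, -0.558750
3. 76.367012, 152.820633
4. -61.034965, -179.222833
5. -1.077722, -128.627444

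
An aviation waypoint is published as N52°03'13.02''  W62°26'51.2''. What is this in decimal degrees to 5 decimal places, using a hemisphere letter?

Latitude: 52 + 3/60 + 13.02/3600 = 52.053617
Lon: 62 + 26/60 + 51.2/3600 = 62.447556

52.05362° N, 62.44756° W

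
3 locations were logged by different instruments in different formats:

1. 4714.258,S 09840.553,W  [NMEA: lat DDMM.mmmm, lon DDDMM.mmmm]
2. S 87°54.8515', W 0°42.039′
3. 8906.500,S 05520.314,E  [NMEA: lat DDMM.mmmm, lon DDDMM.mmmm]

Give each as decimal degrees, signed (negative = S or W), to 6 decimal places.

1. -47.237633, -98.675883
2. -87.914192, -0.700650
3. -89.108333, 55.338567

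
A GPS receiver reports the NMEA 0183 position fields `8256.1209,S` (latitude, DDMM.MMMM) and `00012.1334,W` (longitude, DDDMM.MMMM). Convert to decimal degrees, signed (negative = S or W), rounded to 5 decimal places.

Lat: split at 2 digits → 82° and 56.1209′; 82 + 56.1209/60 = 82.935348
hemisphere S, so the sign is −
Longitude: split at 3 digits → 000° and 12.1334′; 0 + 12.1334/60 = 0.202223
W → negative

-82.93535, -0.20222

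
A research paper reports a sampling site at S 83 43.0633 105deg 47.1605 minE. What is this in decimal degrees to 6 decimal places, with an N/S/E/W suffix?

Lat: 43.0633′ = 0.717722°; total 83.7177217
Lon: 47.1605′ = 0.786008°; total 105.7860083

83.717722° S, 105.786008° E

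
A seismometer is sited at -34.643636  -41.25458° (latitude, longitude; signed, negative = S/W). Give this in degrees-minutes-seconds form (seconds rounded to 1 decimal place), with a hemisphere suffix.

34°38′37.1″ S, 41°15′16.5″ W

Latitude is negative → S; |value| = 34.643636
φ: 0.643636 × 60 = 38.61816′ → 38′, remainder × 60 = 37.090″
Longitude is negative → W; |value| = 41.254580
λ: 0.254580 × 60 = 15.27480′ → 15′, remainder × 60 = 16.488″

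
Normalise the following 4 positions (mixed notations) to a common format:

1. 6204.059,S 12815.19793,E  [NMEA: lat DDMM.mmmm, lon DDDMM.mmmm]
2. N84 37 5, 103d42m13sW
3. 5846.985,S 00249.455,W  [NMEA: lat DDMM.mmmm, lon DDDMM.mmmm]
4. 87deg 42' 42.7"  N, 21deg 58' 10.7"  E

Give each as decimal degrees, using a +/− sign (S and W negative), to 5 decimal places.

Point 1:
  Latitude: split at 2 digits → 62° and 4.059′; 62 + 4.059/60 = 62.067650
  S → negative
  Lon: degrees = first 3 digits = 128, minutes = 15.19793; 128 + 15.19793/60 = 128.253299
  E → positive
Point 2:
  φ: 84° + 37/60 + 5/3600 = 84 + 0.616667 + 0.001389 = 84.618056
  N ⇒ keep positive
  Lon: 42′ + 13″ = 42.21667′; 103 + 42.21667/60 = 103.703611
  hemisphere W, so the sign is −
Point 3:
  Lat: degrees = first 2 digits = 58, minutes = 46.985; 58 + 46.985/60 = 58.783083
  S → negative
  Longitude: split at 3 digits → 002° and 49.455′; 2 + 49.455/60 = 2.824250
  hemisphere W, so the sign is −
Point 4:
  Lat: 87 + 42/60 + 42.7/3600 = 87.711861
  N ⇒ keep positive
  Longitude: 58′ + 10.7″ = 58.17833′; 21 + 58.17833/60 = 21.969639
  E ⇒ keep positive

1. -62.06765, 128.25330
2. 84.61806, -103.70361
3. -58.78308, -2.82425
4. 87.71186, 21.96964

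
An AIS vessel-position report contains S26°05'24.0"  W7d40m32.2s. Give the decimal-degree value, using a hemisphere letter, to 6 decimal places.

26.090000° S, 7.675611° W

Lat: 26° + 5/60 + 24/3600 = 26 + 0.083333 + 0.006667 = 26.0900000
λ: 40′ + 32.2″ = 40.53667′; 7 + 40.53667/60 = 7.6756111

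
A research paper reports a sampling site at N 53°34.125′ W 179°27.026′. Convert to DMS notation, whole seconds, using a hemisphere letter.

φ: 34.12500′ → 34′ and 0.12500 × 60 = 7.50″
λ: fractional minutes 0.02600 × 60 = 1.56″

53°34′8″ N, 179°27′2″ W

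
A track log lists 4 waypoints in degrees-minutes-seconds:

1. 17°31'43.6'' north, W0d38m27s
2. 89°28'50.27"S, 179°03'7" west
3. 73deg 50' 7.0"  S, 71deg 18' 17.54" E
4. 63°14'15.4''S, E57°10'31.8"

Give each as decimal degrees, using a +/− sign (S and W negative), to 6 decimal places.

Point 1:
  φ: 17° + 31/60 + 43.6/3600 = 17 + 0.516667 + 0.012111 = 17.5287778
  N → positive
  λ: 0° + 38/60 + 27/3600 = 0 + 0.633333 + 0.007500 = 0.6408333
  hemisphere W, so the sign is −
Point 2:
  φ: 89° + 28/60 + 50.27/3600 = 89 + 0.466667 + 0.013964 = 89.4806306
  S → negative
  Lon: 3′ + 7″ = 3.11667′; 179 + 3.11667/60 = 179.0519444
  W ⇒ negate
Point 3:
  Lat: 73 + 50/60 + 7/3600 = 73.8352778
  S → negative
  Lon: 18′ + 17.54″ = 18.29233′; 71 + 18.29233/60 = 71.3048722
  E ⇒ keep positive
Point 4:
  φ: 14′ + 15.4″ = 14.25667′; 63 + 14.25667/60 = 63.2376111
  S ⇒ negate
  λ: 57° + 10/60 + 31.8/3600 = 57 + 0.166667 + 0.008833 = 57.1755000
  E → positive

1. 17.528778, -0.640833
2. -89.480631, -179.051944
3. -73.835278, 71.304872
4. -63.237611, 57.175500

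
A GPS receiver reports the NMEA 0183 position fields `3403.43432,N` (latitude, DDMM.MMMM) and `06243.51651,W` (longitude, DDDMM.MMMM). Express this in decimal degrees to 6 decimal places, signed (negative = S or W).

34.057239, -62.725275

Latitude: degrees = first 2 digits = 34, minutes = 3.43432; 34 + 3.43432/60 = 34.0572387
N ⇒ keep positive
λ: split at 3 digits → 062° and 43.51651′; 62 + 43.51651/60 = 62.7252752
W → negative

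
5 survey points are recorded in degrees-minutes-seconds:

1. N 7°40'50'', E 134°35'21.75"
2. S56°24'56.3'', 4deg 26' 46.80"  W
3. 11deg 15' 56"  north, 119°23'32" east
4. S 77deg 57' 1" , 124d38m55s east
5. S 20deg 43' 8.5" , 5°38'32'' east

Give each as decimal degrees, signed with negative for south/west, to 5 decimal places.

Point 1:
  φ: 40′ + 50″ = 40.83333′; 7 + 40.83333/60 = 7.680556
  N → positive
  Longitude: 134° + 35/60 + 21.75/3600 = 134 + 0.583333 + 0.006042 = 134.589375
  E → positive
Point 2:
  Lat: 56 + 24/60 + 56.3/3600 = 56.415639
  S ⇒ negate
  Longitude: 4° + 26/60 + 46.8/3600 = 4 + 0.433333 + 0.013000 = 4.446333
  hemisphere W, so the sign is −
Point 3:
  Latitude: 15′ + 56″ = 15.93333′; 11 + 15.93333/60 = 11.265556
  N → positive
  λ: 119° + 23/60 + 32/3600 = 119 + 0.383333 + 0.008889 = 119.392222
  E ⇒ keep positive
Point 4:
  Latitude: 57′ + 1″ = 57.01667′; 77 + 57.01667/60 = 77.950278
  S ⇒ negate
  Longitude: 38′ + 55″ = 38.91667′; 124 + 38.91667/60 = 124.648611
  E ⇒ keep positive
Point 5:
  Lat: 20 + 43/60 + 8.5/3600 = 20.719028
  S → negative
  Lon: 38′ + 32″ = 38.53333′; 5 + 38.53333/60 = 5.642222
  E → positive

1. 7.68056, 134.58938
2. -56.41564, -4.44633
3. 11.26556, 119.39222
4. -77.95028, 124.64861
5. -20.71903, 5.64222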